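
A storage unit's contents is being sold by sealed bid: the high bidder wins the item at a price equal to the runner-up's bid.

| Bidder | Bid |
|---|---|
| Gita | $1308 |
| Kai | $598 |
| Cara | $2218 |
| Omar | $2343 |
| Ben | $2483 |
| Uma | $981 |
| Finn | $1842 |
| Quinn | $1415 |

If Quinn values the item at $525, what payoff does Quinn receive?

Highest bid: Ben at $2483, so Ben wins.
Second-highest bid: Omar at $2343 — that is the price the winner pays.
Quinn did not win, so Quinn pays nothing and receives nothing: payoff $0.

$0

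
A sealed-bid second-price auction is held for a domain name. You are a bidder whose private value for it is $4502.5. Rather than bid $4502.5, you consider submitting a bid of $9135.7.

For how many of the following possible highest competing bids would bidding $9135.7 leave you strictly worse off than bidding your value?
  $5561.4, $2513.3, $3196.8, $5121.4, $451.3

2

The deviation hurts exactly when the highest competing bid lies strictly between $4502.5 and $9135.7 — overbidding then wins at a price above your value.
$5561.4: inside the interval → strictly worse (loss $1058.9).
$2513.3: below both → same outcome either way.
$3196.8: below both → same outcome either way.
$5121.4: inside the interval → strictly worse (loss $618.9).
$451.3: below both → same outcome either way.
Count: 2.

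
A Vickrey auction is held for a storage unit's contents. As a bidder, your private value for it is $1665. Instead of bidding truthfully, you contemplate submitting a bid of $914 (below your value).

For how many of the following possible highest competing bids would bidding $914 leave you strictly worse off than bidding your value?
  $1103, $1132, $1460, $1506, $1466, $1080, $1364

The deviation hurts exactly when the highest competing bid lies strictly between $914 and $1665 — underbidding then forfeits a profitable win.
$1103: inside the interval → strictly worse (loss $562).
$1132: inside the interval → strictly worse (loss $533).
$1460: inside the interval → strictly worse (loss $205).
$1506: inside the interval → strictly worse (loss $159).
$1466: inside the interval → strictly worse (loss $199).
$1080: inside the interval → strictly worse (loss $585).
$1364: inside the interval → strictly worse (loss $301).
Count: 7.

7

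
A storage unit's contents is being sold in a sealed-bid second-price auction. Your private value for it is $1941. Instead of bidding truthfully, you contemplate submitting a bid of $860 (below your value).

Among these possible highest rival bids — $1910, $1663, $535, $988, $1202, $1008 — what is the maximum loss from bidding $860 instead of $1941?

$1910: truthful gives $31, deviation gives $0 → loss $31.
$1663: truthful gives $278, deviation gives $0 → loss $278.
$535: same outcome either way → loss $0.
$988: truthful gives $953, deviation gives $0 → loss $953.
$1202: truthful gives $739, deviation gives $0 → loss $739.
$1008: truthful gives $933, deviation gives $0 → loss $933.
Maximum loss: $953.

$953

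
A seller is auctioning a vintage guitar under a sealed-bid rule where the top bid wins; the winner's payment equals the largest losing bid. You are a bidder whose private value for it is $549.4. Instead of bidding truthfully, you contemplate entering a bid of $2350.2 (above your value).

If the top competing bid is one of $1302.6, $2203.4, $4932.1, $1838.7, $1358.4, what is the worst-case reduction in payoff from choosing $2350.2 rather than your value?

$1654

$1302.6: truthful gives $0, deviation gives −$753.2 → loss $753.2.
$2203.4: truthful gives $0, deviation gives −$1654 → loss $1654.
$4932.1: same outcome either way → loss $0.
$1838.7: truthful gives $0, deviation gives −$1289.3 → loss $1289.3.
$1358.4: truthful gives $0, deviation gives −$809 → loss $809.
Maximum loss: $1654.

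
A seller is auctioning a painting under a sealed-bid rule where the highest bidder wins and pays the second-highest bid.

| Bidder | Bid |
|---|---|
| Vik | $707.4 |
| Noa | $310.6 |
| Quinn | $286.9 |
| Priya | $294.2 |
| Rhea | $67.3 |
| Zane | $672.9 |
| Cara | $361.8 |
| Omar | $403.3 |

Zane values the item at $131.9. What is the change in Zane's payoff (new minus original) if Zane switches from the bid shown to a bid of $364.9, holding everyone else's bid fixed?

The highest bid among the other bidders is $707.4; Zane's bid doesn't change that.
Original bid $672.9: Zane is not highest (top rival bid is $707.4); payoff $0.
Alternative bid $364.9: Zane is not highest (top rival bid is $707.4); payoff $0.
Change in payoff = $0 − ($0) = $0.

$0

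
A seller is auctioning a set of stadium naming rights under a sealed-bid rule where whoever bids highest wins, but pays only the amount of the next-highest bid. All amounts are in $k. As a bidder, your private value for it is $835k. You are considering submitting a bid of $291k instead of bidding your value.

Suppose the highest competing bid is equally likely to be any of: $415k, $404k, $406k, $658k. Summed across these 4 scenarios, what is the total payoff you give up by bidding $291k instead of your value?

$1457k

The deviation costs you only when the competing bid falls strictly between $291k and $835k; elsewhere both bids give the same outcome.
$415k: truthful payoff $420k, deviation payoff $0k → loss $420k.
$404k: truthful payoff $431k, deviation payoff $0k → loss $431k.
$406k: truthful payoff $429k, deviation payoff $0k → loss $429k.
$658k: truthful payoff $177k, deviation payoff $0k → loss $177k.
Total loss = $420k + $431k + $429k + $177k = $1457k.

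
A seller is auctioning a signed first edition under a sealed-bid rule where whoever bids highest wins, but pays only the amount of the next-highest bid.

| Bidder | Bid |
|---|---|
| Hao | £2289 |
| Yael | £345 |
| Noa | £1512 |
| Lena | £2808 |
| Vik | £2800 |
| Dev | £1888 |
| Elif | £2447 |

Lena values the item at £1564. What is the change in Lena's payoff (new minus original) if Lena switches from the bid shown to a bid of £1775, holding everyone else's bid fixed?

£1236

The highest bid among the other bidders is £2800; Lena's bid doesn't change that.
Original bid £2808: Lena is highest, pays the top rival bid £2800; payoff £1564 − £2800 = −£1236.
Alternative bid £1775: Lena is not highest (top rival bid is £2800); payoff £0.
Change in payoff = £0 − (−£1236) = £1236.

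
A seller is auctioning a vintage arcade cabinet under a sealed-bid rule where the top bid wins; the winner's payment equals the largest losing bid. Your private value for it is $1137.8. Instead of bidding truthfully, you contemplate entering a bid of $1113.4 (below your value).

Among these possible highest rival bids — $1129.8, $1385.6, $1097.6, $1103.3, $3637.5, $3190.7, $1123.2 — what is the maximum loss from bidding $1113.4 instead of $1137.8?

$1129.8: truthful gives $8, deviation gives $0 → loss $8.
$1385.6: same outcome either way → loss $0.
$1097.6: same outcome either way → loss $0.
$1103.3: same outcome either way → loss $0.
$3637.5: same outcome either way → loss $0.
$3190.7: same outcome either way → loss $0.
$1123.2: truthful gives $14.6, deviation gives $0 → loss $14.6.
Maximum loss: $14.6.

$14.6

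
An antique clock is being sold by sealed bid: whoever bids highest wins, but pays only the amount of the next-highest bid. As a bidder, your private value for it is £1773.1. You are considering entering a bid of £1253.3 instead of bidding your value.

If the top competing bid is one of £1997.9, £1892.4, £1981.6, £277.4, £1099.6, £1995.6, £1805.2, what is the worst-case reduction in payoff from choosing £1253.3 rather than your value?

£0

£1997.9: same outcome either way → loss £0.
£1892.4: same outcome either way → loss £0.
£1981.6: same outcome either way → loss £0.
£277.4: same outcome either way → loss £0.
£1099.6: same outcome either way → loss £0.
£1995.6: same outcome either way → loss £0.
£1805.2: same outcome either way → loss £0.
Maximum loss: £0.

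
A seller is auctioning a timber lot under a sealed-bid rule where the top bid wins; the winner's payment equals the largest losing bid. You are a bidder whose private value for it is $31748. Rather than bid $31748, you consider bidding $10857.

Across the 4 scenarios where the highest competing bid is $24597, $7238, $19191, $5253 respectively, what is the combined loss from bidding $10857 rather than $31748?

$19708

The deviation costs you only when the competing bid falls strictly between $10857 and $31748; elsewhere both bids give the same outcome.
$24597: truthful payoff $7151, deviation payoff $0 → loss $7151.
$7238: outcomes coincide → loss $0.
$19191: truthful payoff $12557, deviation payoff $0 → loss $12557.
$5253: outcomes coincide → loss $0.
Total loss = $7151 + $12557 = $19708.
Truthful bidding weakly dominates here: raising your bid can only win items priced above your value, and lowering it can only forfeit items priced below.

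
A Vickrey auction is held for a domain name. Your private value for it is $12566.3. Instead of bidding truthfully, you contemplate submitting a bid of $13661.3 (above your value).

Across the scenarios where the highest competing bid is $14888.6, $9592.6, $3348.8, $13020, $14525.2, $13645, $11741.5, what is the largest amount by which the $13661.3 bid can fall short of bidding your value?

$1078.7

$14888.6: same outcome either way → loss $0.
$9592.6: same outcome either way → loss $0.
$3348.8: same outcome either way → loss $0.
$13020: truthful gives $0, deviation gives −$453.7 → loss $453.7.
$14525.2: same outcome either way → loss $0.
$13645: truthful gives $0, deviation gives −$1078.7 → loss $1078.7.
$11741.5: same outcome either way → loss $0.
Maximum loss: $1078.7.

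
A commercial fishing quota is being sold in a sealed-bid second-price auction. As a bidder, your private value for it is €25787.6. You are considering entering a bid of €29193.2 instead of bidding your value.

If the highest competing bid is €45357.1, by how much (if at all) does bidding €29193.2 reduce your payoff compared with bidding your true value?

€0

Bidding your value €25787.6: you lose (since €25787.6 < €45357.1). Payoff €0.
Bidding €29193.2: you lose. Payoff €0.
Difference = €0 − €0 = €0; both bids lead to the same outcome because the competing bid is above both your value and your alternative bid.
In a second-price auction your bid sets only whether you win, not what you pay, so bidding your true value is weakly dominant.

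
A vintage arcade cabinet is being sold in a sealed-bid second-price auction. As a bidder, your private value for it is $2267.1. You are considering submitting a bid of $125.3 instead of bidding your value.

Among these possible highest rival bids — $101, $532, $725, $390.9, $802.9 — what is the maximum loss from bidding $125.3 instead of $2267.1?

$1876.2

$101: same outcome either way → loss $0.
$532: truthful gives $1735.1, deviation gives $0 → loss $1735.1.
$725: truthful gives $1542.1, deviation gives $0 → loss $1542.1.
$390.9: truthful gives $1876.2, deviation gives $0 → loss $1876.2.
$802.9: truthful gives $1464.2, deviation gives $0 → loss $1464.2.
Maximum loss: $1876.2.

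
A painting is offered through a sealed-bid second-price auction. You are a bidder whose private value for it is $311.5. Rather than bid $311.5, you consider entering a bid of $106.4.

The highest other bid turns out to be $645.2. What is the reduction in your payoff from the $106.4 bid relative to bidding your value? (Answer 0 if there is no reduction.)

$0

Bidding your value $311.5: you lose (since $311.5 < $645.2). Payoff $0.
Bidding $106.4: you lose. Payoff $0.
Difference = $0 − $0 = $0; both bids lead to the same outcome because the competing bid is above both your value and your alternative bid.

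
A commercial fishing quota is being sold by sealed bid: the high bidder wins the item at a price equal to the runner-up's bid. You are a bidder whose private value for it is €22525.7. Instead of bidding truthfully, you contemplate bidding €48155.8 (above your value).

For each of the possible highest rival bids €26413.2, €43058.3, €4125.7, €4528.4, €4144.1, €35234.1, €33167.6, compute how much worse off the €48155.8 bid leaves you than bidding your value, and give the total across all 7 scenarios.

The deviation costs you only when the competing bid falls strictly between €22525.7 and €48155.8; elsewhere both bids give the same outcome.
€26413.2: truthful payoff €0, deviation payoff −€3887.5 → loss €3887.5.
€43058.3: truthful payoff €0, deviation payoff −€20532.6 → loss €20532.6.
€4125.7: outcomes coincide → loss €0.
€4528.4: outcomes coincide → loss €0.
€4144.1: outcomes coincide → loss €0.
€35234.1: truthful payoff €0, deviation payoff −€12708.4 → loss €12708.4.
€33167.6: truthful payoff €0, deviation payoff −€10641.9 → loss €10641.9.
Total loss = €3887.5 + €20532.6 + €12708.4 + €10641.9 = €47770.4.

€47770.4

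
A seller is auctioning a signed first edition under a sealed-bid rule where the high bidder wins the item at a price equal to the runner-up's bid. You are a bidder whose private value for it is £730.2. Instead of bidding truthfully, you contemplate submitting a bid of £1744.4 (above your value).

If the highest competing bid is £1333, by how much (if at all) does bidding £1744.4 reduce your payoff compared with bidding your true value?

£602.8

Bidding your value £730.2: you lose (since £730.2 < £1333). Payoff £0.
Bidding £1744.4: you win and pay £1333. Payoff £730.2 − £1333 = −£602.8.
The competing bid £1333 lies between your value and your inflated bid, so overbidding wins an item priced above your value.
Loss from deviating = £0 − (−£602.8) = £602.8.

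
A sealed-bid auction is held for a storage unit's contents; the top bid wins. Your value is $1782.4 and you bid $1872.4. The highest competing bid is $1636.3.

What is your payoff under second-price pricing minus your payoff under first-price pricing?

$236.1

You have the highest bid, so you win under either rule.
Second-price: pay $1636.3 → payoff $146.1.
First-price: pay your own bid $1872.4 → payoff −$90.
Difference = $146.1 − (−$90) = $236.1.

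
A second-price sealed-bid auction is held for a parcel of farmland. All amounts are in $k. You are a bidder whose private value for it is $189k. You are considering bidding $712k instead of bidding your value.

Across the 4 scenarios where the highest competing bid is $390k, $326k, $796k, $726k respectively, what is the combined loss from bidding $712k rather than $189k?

$338k

The deviation costs you only when the competing bid falls strictly between $189k and $712k; elsewhere both bids give the same outcome.
$390k: truthful payoff $0k, deviation payoff −$201k → loss $201k.
$326k: truthful payoff $0k, deviation payoff −$137k → loss $137k.
$796k: outcomes coincide → loss $0k.
$726k: outcomes coincide → loss $0k.
Total loss = $201k + $137k = $338k.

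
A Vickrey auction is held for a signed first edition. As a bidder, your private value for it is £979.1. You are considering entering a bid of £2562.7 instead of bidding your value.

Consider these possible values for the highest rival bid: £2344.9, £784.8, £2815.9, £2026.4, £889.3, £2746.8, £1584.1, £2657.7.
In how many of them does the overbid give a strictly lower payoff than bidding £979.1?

The deviation hurts exactly when the highest competing bid lies strictly between £979.1 and £2562.7 — overbidding then wins at a price above your value.
£2344.9: inside the interval → strictly worse (loss £1365.8).
£784.8: below both → same outcome either way.
£2815.9: above both → same outcome either way.
£2026.4: inside the interval → strictly worse (loss £1047.3).
£889.3: below both → same outcome either way.
£2746.8: above both → same outcome either way.
£1584.1: inside the interval → strictly worse (loss £605).
£2657.7: above both → same outcome either way.
Count: 3.

3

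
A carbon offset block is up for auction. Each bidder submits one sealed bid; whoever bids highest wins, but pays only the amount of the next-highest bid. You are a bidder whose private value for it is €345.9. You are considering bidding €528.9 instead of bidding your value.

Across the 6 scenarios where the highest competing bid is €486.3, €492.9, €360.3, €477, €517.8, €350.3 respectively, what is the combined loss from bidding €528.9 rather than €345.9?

The deviation costs you only when the competing bid falls strictly between €345.9 and €528.9; elsewhere both bids give the same outcome.
€486.3: truthful payoff €0, deviation payoff −€140.4 → loss €140.4.
€492.9: truthful payoff €0, deviation payoff −€147 → loss €147.
€360.3: truthful payoff €0, deviation payoff −€14.4 → loss €14.4.
€477: truthful payoff €0, deviation payoff −€131.1 → loss €131.1.
€517.8: truthful payoff €0, deviation payoff −€171.9 → loss €171.9.
€350.3: truthful payoff €0, deviation payoff −€4.4 → loss €4.4.
Total loss = €140.4 + €147 + €14.4 + €131.1 + €171.9 + €4.4 = €609.2.

€609.2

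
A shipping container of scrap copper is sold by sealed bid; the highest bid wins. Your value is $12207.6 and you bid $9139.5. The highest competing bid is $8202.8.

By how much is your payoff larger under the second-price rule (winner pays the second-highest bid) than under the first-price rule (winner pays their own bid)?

$936.7

You have the highest bid, so you win under either rule.
Second-price: pay $8202.8 → payoff $4004.8.
First-price: pay your own bid $9139.5 → payoff $3068.1.
Difference = $4004.8 − ($3068.1) = $936.7.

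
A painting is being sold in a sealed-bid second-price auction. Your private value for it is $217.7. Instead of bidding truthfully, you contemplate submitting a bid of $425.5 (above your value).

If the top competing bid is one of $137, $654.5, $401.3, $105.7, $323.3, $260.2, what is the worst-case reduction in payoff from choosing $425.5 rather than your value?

$137: same outcome either way → loss $0.
$654.5: same outcome either way → loss $0.
$401.3: truthful gives $0, deviation gives −$183.6 → loss $183.6.
$105.7: same outcome either way → loss $0.
$323.3: truthful gives $0, deviation gives −$105.6 → loss $105.6.
$260.2: truthful gives $0, deviation gives −$42.5 → loss $42.5.
Maximum loss: $183.6.

$183.6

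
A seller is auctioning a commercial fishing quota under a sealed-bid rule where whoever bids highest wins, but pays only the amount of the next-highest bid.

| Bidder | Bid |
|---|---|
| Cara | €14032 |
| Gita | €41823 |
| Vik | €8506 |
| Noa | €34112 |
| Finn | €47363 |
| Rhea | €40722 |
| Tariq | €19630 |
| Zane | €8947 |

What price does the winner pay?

€41823

Highest bid: Finn at €47363, so Finn wins.
Second-highest bid: Gita at €41823 — that is the price the winner pays.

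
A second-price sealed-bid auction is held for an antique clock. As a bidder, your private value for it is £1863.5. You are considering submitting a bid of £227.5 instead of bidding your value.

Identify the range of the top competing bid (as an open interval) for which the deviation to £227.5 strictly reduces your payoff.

If the competing bid is below £227.5, both bids win at the same price — no difference.
If it is above £1863.5, both bids lose — no difference.
If it lies strictly between £227.5 and £1863.5, bidding your value wins at a price below your value (positive payoff) while bidding £227.5 loses (payoff 0).
So the deviation strictly hurts on the open interval (£227.5, £1863.5).
Because the price is fixed by the runner-up's bid, deviating from your value can only change a good outcome into a bad one — never the reverse.

(£227.5, £1863.5)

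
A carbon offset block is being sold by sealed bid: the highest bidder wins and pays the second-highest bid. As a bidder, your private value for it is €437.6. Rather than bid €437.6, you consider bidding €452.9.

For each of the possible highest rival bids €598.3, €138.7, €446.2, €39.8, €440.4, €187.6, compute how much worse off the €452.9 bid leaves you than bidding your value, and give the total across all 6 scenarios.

The deviation costs you only when the competing bid falls strictly between €437.6 and €452.9; elsewhere both bids give the same outcome.
€598.3: outcomes coincide → loss €0.
€138.7: outcomes coincide → loss €0.
€446.2: truthful payoff €0, deviation payoff −€8.6 → loss €8.6.
€39.8: outcomes coincide → loss €0.
€440.4: truthful payoff €0, deviation payoff −€2.8 → loss €2.8.
€187.6: outcomes coincide → loss €0.
Total loss = €8.6 + €2.8 = €11.4.
In a second-price auction your bid sets only whether you win, not what you pay, so bidding your true value is weakly dominant.

€11.4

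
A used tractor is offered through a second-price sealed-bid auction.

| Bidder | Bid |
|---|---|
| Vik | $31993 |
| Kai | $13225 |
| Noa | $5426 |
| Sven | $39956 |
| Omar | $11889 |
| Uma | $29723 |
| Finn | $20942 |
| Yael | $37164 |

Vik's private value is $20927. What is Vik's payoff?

Highest bid: Sven at $39956, so Sven wins.
Second-highest bid: Yael at $37164 — that is the price the winner pays.
Vik did not win, so Vik pays nothing and receives nothing: payoff $0.

$0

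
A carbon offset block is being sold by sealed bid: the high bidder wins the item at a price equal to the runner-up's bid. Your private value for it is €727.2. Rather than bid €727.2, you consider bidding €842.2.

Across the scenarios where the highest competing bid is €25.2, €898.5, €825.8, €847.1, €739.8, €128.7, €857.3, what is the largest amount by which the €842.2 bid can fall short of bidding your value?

€98.6

€25.2: same outcome either way → loss €0.
€898.5: same outcome either way → loss €0.
€825.8: truthful gives €0, deviation gives −€98.6 → loss €98.6.
€847.1: same outcome either way → loss €0.
€739.8: truthful gives €0, deviation gives −€12.6 → loss €12.6.
€128.7: same outcome either way → loss €0.
€857.3: same outcome either way → loss €0.
Maximum loss: €98.6.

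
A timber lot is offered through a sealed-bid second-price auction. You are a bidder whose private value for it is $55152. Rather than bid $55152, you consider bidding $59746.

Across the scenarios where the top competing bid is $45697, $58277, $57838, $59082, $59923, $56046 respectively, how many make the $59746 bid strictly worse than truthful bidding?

4

The deviation hurts exactly when the highest competing bid lies strictly between $55152 and $59746 — overbidding then wins at a price above your value.
$45697: below both → same outcome either way.
$58277: inside the interval → strictly worse (loss $3125).
$57838: inside the interval → strictly worse (loss $2686).
$59082: inside the interval → strictly worse (loss $3930).
$59923: above both → same outcome either way.
$56046: inside the interval → strictly worse (loss $894).
Count: 4.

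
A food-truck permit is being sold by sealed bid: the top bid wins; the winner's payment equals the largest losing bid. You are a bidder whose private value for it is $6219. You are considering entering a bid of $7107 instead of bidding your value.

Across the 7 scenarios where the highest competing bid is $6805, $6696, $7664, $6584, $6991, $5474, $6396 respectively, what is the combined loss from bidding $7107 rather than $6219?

The deviation costs you only when the competing bid falls strictly between $6219 and $7107; elsewhere both bids give the same outcome.
$6805: truthful payoff $0, deviation payoff −$586 → loss $586.
$6696: truthful payoff $0, deviation payoff −$477 → loss $477.
$7664: outcomes coincide → loss $0.
$6584: truthful payoff $0, deviation payoff −$365 → loss $365.
$6991: truthful payoff $0, deviation payoff −$772 → loss $772.
$5474: outcomes coincide → loss $0.
$6396: truthful payoff $0, deviation payoff −$177 → loss $177.
Total loss = $586 + $477 + $365 + $772 + $177 = $2377.

$2377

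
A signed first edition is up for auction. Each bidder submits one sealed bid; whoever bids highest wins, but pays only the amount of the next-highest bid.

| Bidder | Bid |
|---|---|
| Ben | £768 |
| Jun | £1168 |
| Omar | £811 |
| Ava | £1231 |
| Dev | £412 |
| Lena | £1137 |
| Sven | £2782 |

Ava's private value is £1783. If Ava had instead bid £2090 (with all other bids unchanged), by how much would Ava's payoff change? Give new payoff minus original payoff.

£0

The highest bid among the other bidders is £2782; Ava's bid doesn't change that.
Original bid £1231: Ava is not highest (top rival bid is £2782); payoff £0.
Alternative bid £2090: Ava is not highest (top rival bid is £2782); payoff £0.
Change in payoff = £0 − (£0) = £0.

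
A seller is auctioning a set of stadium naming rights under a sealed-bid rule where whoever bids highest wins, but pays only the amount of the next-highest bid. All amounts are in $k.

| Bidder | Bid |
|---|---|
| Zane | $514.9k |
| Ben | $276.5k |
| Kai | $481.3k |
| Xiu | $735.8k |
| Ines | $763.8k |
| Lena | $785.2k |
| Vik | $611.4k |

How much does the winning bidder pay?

$763.8k

Highest bid: Lena at $785.2k, so Lena wins.
Second-highest bid: Ines at $763.8k — that is the price the winner pays.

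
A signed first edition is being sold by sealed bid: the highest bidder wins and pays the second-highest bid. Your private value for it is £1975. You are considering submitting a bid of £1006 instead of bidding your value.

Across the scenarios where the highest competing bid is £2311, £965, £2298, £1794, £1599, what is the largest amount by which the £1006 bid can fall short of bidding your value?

£376

£2311: same outcome either way → loss £0.
£965: same outcome either way → loss £0.
£2298: same outcome either way → loss £0.
£1794: truthful gives £181, deviation gives £0 → loss £181.
£1599: truthful gives £376, deviation gives £0 → loss £376.
Maximum loss: £376.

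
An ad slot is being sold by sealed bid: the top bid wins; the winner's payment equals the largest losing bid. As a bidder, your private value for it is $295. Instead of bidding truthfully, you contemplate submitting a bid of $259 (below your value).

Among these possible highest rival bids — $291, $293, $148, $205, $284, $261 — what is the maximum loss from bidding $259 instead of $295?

$291: truthful gives $4, deviation gives $0 → loss $4.
$293: truthful gives $2, deviation gives $0 → loss $2.
$148: same outcome either way → loss $0.
$205: same outcome either way → loss $0.
$284: truthful gives $11, deviation gives $0 → loss $11.
$261: truthful gives $34, deviation gives $0 → loss $34.
Maximum loss: $34.

$34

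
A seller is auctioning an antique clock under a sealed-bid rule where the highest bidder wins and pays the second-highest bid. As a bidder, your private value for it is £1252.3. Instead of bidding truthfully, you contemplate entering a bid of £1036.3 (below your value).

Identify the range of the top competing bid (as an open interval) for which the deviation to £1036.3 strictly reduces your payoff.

(£1036.3, £1252.3)

If the competing bid is below £1036.3, both bids win at the same price — no difference.
If it is above £1252.3, both bids lose — no difference.
If it lies strictly between £1036.3 and £1252.3, bidding your value wins at a price below your value (positive payoff) while bidding £1036.3 loses (payoff 0).
So the deviation strictly hurts on the open interval (£1036.3, £1252.3).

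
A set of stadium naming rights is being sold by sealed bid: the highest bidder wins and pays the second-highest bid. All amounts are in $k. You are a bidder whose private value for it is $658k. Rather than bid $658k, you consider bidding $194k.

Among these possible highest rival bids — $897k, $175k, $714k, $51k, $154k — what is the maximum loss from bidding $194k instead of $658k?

$897k: same outcome either way → loss $0k.
$175k: same outcome either way → loss $0k.
$714k: same outcome either way → loss $0k.
$51k: same outcome either way → loss $0k.
$154k: same outcome either way → loss $0k.
Maximum loss: $0k.

$0k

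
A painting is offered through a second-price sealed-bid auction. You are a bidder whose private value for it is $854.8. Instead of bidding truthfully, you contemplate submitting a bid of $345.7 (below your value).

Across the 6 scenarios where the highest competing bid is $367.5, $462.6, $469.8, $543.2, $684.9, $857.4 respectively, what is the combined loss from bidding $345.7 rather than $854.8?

The deviation costs you only when the competing bid falls strictly between $345.7 and $854.8; elsewhere both bids give the same outcome.
$367.5: truthful payoff $487.3, deviation payoff $0 → loss $487.3.
$462.6: truthful payoff $392.2, deviation payoff $0 → loss $392.2.
$469.8: truthful payoff $385, deviation payoff $0 → loss $385.
$543.2: truthful payoff $311.6, deviation payoff $0 → loss $311.6.
$684.9: truthful payoff $169.9, deviation payoff $0 → loss $169.9.
$857.4: outcomes coincide → loss $0.
Total loss = $487.3 + $392.2 + $385 + $311.6 + $169.9 = $1746.
Truthful bidding weakly dominates here: raising your bid can only win items priced above your value, and lowering it can only forfeit items priced below.

$1746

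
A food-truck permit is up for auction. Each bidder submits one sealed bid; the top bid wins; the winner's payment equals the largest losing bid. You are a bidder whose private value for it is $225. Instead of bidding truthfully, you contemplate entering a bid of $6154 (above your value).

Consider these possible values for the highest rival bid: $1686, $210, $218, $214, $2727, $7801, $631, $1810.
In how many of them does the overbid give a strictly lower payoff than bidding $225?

4

The deviation hurts exactly when the highest competing bid lies strictly between $225 and $6154 — overbidding then wins at a price above your value.
$1686: inside the interval → strictly worse (loss $1461).
$210: below both → same outcome either way.
$218: below both → same outcome either way.
$214: below both → same outcome either way.
$2727: inside the interval → strictly worse (loss $2502).
$7801: above both → same outcome either way.
$631: inside the interval → strictly worse (loss $406).
$1810: inside the interval → strictly worse (loss $1585).
Count: 4.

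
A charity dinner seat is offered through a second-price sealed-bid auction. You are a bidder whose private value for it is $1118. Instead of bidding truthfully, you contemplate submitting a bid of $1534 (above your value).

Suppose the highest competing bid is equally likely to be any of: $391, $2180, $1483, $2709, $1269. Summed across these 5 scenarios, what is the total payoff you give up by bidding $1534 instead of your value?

$516

The deviation costs you only when the competing bid falls strictly between $1118 and $1534; elsewhere both bids give the same outcome.
$391: outcomes coincide → loss $0.
$2180: outcomes coincide → loss $0.
$1483: truthful payoff $0, deviation payoff −$365 → loss $365.
$2709: outcomes coincide → loss $0.
$1269: truthful payoff $0, deviation payoff −$151 → loss $151.
Total loss = $365 + $151 = $516.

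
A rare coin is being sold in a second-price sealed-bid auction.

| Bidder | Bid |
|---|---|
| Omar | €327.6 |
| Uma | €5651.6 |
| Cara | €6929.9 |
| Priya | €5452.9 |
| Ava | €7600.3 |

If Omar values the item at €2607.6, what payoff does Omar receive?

€0

Highest bid: Ava at €7600.3, so Ava wins.
Second-highest bid: Cara at €6929.9 — that is the price the winner pays.
Omar did not win, so Omar pays nothing and receives nothing: payoff €0.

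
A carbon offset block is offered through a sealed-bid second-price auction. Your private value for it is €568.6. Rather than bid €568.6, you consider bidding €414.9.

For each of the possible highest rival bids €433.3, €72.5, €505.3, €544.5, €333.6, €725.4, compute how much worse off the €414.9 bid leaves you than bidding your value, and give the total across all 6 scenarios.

The deviation costs you only when the competing bid falls strictly between €414.9 and €568.6; elsewhere both bids give the same outcome.
€433.3: truthful payoff €135.3, deviation payoff €0 → loss €135.3.
€72.5: outcomes coincide → loss €0.
€505.3: truthful payoff €63.3, deviation payoff €0 → loss €63.3.
€544.5: truthful payoff €24.1, deviation payoff €0 → loss €24.1.
€333.6: outcomes coincide → loss €0.
€725.4: outcomes coincide → loss €0.
Total loss = €135.3 + €63.3 + €24.1 = €222.7.
Truthful bidding weakly dominates here: raising your bid can only win items priced above your value, and lowering it can only forfeit items priced below.

€222.7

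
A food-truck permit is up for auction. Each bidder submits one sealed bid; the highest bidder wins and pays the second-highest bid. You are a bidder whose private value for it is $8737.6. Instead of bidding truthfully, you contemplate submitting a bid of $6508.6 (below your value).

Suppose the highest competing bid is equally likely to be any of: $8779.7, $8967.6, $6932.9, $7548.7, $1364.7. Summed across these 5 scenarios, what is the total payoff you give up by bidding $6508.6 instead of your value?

$2993.6

The deviation costs you only when the competing bid falls strictly between $6508.6 and $8737.6; elsewhere both bids give the same outcome.
$8779.7: outcomes coincide → loss $0.
$8967.6: outcomes coincide → loss $0.
$6932.9: truthful payoff $1804.7, deviation payoff $0 → loss $1804.7.
$7548.7: truthful payoff $1188.9, deviation payoff $0 → loss $1188.9.
$1364.7: outcomes coincide → loss $0.
Total loss = $1804.7 + $1188.9 = $2993.6.
In a second-price auction your bid sets only whether you win, not what you pay, so bidding your true value is weakly dominant.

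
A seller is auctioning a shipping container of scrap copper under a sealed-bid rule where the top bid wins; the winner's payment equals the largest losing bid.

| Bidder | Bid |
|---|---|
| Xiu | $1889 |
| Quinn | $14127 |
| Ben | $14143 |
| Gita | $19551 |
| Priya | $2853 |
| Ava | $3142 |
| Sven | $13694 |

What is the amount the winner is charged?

Highest bid: Gita at $19551, so Gita wins.
Second-highest bid: Ben at $14143 — that is the price the winner pays.

$14143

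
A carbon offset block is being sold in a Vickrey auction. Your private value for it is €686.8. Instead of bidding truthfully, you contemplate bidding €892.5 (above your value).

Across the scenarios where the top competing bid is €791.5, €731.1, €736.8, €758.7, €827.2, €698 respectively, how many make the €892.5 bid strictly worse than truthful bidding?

The deviation hurts exactly when the highest competing bid lies strictly between €686.8 and €892.5 — overbidding then wins at a price above your value.
€791.5: inside the interval → strictly worse (loss €104.7).
€731.1: inside the interval → strictly worse (loss €44.3).
€736.8: inside the interval → strictly worse (loss €50).
€758.7: inside the interval → strictly worse (loss €71.9).
€827.2: inside the interval → strictly worse (loss €140.4).
€698: inside the interval → strictly worse (loss €11.2).
Count: 6.

6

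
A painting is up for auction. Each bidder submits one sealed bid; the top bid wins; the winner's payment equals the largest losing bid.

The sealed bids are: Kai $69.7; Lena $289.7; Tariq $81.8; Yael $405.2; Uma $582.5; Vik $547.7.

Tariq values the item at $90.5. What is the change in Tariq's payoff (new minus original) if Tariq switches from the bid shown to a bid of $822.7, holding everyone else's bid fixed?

−$492

The highest bid among the other bidders is $582.5; Tariq's bid doesn't change that.
Original bid $81.8: Tariq is not highest (top rival bid is $582.5); payoff $0.
Alternative bid $822.7: Tariq is highest, pays the top rival bid $582.5; payoff $90.5 − $582.5 = −$492.
Change in payoff = −$492 − ($0) = −$492.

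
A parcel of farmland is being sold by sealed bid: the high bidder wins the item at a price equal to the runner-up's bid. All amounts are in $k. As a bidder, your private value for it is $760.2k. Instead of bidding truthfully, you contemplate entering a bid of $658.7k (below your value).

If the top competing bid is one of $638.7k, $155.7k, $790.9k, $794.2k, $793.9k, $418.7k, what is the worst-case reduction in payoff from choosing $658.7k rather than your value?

$0k

$638.7k: same outcome either way → loss $0k.
$155.7k: same outcome either way → loss $0k.
$790.9k: same outcome either way → loss $0k.
$794.2k: same outcome either way → loss $0k.
$793.9k: same outcome either way → loss $0k.
$418.7k: same outcome either way → loss $0k.
Maximum loss: $0k.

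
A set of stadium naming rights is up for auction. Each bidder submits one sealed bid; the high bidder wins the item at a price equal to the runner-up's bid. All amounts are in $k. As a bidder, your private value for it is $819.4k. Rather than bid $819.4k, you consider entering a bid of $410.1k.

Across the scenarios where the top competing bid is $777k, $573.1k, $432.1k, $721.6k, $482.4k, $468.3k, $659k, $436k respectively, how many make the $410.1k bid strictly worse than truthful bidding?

8

The deviation hurts exactly when the highest competing bid lies strictly between $410.1k and $819.4k — underbidding then forfeits a profitable win.
$777k: inside the interval → strictly worse (loss $42.4k).
$573.1k: inside the interval → strictly worse (loss $246.3k).
$432.1k: inside the interval → strictly worse (loss $387.3k).
$721.6k: inside the interval → strictly worse (loss $97.8k).
$482.4k: inside the interval → strictly worse (loss $337k).
$468.3k: inside the interval → strictly worse (loss $351.1k).
$659k: inside the interval → strictly worse (loss $160.4k).
$436k: inside the interval → strictly worse (loss $383.4k).
Count: 8.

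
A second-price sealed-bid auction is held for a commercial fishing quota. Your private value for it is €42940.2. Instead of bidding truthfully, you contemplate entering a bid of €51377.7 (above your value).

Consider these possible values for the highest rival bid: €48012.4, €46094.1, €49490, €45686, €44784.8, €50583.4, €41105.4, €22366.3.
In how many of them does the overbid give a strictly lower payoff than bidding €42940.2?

The deviation hurts exactly when the highest competing bid lies strictly between €42940.2 and €51377.7 — overbidding then wins at a price above your value.
€48012.4: inside the interval → strictly worse (loss €5072.2).
€46094.1: inside the interval → strictly worse (loss €3153.9).
€49490: inside the interval → strictly worse (loss €6549.8).
€45686: inside the interval → strictly worse (loss €2745.8).
€44784.8: inside the interval → strictly worse (loss €1844.6).
€50583.4: inside the interval → strictly worse (loss €7643.2).
€41105.4: below both → same outcome either way.
€22366.3: below both → same outcome either way.
Count: 6.

6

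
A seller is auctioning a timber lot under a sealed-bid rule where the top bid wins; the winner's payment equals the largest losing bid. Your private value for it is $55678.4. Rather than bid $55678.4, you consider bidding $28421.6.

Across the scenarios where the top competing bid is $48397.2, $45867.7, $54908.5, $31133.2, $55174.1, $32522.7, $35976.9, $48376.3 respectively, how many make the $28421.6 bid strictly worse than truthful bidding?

The deviation hurts exactly when the highest competing bid lies strictly between $28421.6 and $55678.4 — underbidding then forfeits a profitable win.
$48397.2: inside the interval → strictly worse (loss $7281.2).
$45867.7: inside the interval → strictly worse (loss $9810.7).
$54908.5: inside the interval → strictly worse (loss $769.9).
$31133.2: inside the interval → strictly worse (loss $24545.2).
$55174.1: inside the interval → strictly worse (loss $504.3).
$32522.7: inside the interval → strictly worse (loss $23155.7).
$35976.9: inside the interval → strictly worse (loss $19701.5).
$48376.3: inside the interval → strictly worse (loss $7302.1).
Count: 8.

8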